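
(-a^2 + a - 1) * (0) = 0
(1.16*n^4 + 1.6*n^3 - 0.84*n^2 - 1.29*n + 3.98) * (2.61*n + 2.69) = 3.0276*n^5 + 7.2964*n^4 + 2.1116*n^3 - 5.6265*n^2 + 6.9177*n + 10.7062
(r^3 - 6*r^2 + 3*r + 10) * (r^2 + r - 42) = r^5 - 5*r^4 - 45*r^3 + 265*r^2 - 116*r - 420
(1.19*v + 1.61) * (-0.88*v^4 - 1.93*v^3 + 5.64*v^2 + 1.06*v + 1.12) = -1.0472*v^5 - 3.7135*v^4 + 3.6043*v^3 + 10.3418*v^2 + 3.0394*v + 1.8032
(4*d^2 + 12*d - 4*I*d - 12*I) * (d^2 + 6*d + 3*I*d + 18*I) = 4*d^4 + 36*d^3 + 8*I*d^3 + 84*d^2 + 72*I*d^2 + 108*d + 144*I*d + 216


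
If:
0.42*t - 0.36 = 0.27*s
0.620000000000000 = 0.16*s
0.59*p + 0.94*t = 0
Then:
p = -5.33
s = 3.88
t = 3.35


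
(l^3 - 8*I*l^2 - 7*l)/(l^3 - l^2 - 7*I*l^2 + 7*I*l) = (l - I)/(l - 1)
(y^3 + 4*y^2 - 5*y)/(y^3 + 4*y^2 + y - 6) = y*(y + 5)/(y^2 + 5*y + 6)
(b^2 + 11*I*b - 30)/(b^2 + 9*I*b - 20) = (b + 6*I)/(b + 4*I)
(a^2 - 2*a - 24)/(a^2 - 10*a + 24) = (a + 4)/(a - 4)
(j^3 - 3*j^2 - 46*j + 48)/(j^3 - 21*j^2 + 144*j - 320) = (j^2 + 5*j - 6)/(j^2 - 13*j + 40)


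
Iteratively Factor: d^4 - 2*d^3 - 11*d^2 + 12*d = (d - 1)*(d^3 - d^2 - 12*d) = d*(d - 1)*(d^2 - d - 12) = d*(d - 1)*(d + 3)*(d - 4)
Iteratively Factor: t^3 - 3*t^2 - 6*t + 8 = (t - 4)*(t^2 + t - 2) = (t - 4)*(t - 1)*(t + 2)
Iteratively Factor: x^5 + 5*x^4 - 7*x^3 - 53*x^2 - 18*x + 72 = (x - 3)*(x^4 + 8*x^3 + 17*x^2 - 2*x - 24) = (x - 3)*(x + 2)*(x^3 + 6*x^2 + 5*x - 12) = (x - 3)*(x + 2)*(x + 3)*(x^2 + 3*x - 4) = (x - 3)*(x - 1)*(x + 2)*(x + 3)*(x + 4)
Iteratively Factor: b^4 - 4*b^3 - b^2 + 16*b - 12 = (b - 1)*(b^3 - 3*b^2 - 4*b + 12) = (b - 3)*(b - 1)*(b^2 - 4) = (b - 3)*(b - 2)*(b - 1)*(b + 2)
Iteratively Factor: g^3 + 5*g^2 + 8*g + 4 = (g + 2)*(g^2 + 3*g + 2) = (g + 1)*(g + 2)*(g + 2)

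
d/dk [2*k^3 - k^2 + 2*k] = 6*k^2 - 2*k + 2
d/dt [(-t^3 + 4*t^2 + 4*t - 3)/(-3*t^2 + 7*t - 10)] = (3*t^4 - 14*t^3 + 70*t^2 - 98*t - 19)/(9*t^4 - 42*t^3 + 109*t^2 - 140*t + 100)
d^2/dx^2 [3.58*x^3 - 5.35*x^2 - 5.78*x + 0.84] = 21.48*x - 10.7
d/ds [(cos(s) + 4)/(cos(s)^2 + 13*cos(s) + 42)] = (cos(s)^2 + 8*cos(s) + 10)*sin(s)/(cos(s)^2 + 13*cos(s) + 42)^2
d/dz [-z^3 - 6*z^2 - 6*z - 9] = -3*z^2 - 12*z - 6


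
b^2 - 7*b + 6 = (b - 6)*(b - 1)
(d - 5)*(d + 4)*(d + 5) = d^3 + 4*d^2 - 25*d - 100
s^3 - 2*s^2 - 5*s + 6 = (s - 3)*(s - 1)*(s + 2)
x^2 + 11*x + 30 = (x + 5)*(x + 6)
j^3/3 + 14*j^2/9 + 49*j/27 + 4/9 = (j/3 + 1)*(j + 1/3)*(j + 4/3)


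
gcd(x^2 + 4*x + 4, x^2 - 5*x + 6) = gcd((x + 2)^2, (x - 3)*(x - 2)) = 1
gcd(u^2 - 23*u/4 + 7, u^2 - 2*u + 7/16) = u - 7/4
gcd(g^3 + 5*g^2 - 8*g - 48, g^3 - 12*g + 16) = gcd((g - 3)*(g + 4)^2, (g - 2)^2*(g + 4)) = g + 4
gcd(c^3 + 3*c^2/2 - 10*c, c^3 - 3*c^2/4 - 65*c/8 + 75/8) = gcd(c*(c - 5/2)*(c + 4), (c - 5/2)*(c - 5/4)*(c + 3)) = c - 5/2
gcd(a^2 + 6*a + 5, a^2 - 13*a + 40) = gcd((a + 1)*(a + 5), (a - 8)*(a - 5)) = 1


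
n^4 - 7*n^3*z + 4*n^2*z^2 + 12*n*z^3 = n*(n - 6*z)*(n - 2*z)*(n + z)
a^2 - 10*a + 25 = (a - 5)^2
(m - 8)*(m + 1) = m^2 - 7*m - 8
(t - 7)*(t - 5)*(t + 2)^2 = t^4 - 8*t^3 - 9*t^2 + 92*t + 140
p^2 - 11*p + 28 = (p - 7)*(p - 4)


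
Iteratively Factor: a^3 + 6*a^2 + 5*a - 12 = (a + 3)*(a^2 + 3*a - 4) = (a - 1)*(a + 3)*(a + 4)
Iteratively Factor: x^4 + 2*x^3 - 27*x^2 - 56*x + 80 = (x + 4)*(x^3 - 2*x^2 - 19*x + 20) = (x + 4)^2*(x^2 - 6*x + 5) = (x - 5)*(x + 4)^2*(x - 1)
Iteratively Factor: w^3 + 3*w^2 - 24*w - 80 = (w - 5)*(w^2 + 8*w + 16) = (w - 5)*(w + 4)*(w + 4)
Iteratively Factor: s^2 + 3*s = (s + 3)*(s)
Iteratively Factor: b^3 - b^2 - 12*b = (b - 4)*(b^2 + 3*b) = (b - 4)*(b + 3)*(b)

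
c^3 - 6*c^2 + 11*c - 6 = (c - 3)*(c - 2)*(c - 1)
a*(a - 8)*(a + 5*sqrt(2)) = a^3 - 8*a^2 + 5*sqrt(2)*a^2 - 40*sqrt(2)*a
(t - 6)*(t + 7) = t^2 + t - 42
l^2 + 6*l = l*(l + 6)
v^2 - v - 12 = (v - 4)*(v + 3)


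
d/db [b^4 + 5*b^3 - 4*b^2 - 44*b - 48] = 4*b^3 + 15*b^2 - 8*b - 44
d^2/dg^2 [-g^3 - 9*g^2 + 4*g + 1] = -6*g - 18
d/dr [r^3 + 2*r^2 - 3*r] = 3*r^2 + 4*r - 3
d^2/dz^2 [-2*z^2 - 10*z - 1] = -4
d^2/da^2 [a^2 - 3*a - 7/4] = 2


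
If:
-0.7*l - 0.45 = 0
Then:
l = -0.64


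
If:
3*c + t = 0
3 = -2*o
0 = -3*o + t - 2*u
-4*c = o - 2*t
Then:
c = 3/20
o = -3/2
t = -9/20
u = 81/40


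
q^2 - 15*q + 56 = (q - 8)*(q - 7)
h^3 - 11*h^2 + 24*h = h*(h - 8)*(h - 3)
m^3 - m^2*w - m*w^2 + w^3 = (m - w)^2*(m + w)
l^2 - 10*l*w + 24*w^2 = (l - 6*w)*(l - 4*w)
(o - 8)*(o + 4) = o^2 - 4*o - 32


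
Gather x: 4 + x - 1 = x + 3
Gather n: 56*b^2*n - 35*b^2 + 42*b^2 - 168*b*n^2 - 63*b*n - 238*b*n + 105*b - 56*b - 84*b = 7*b^2 - 168*b*n^2 - 35*b + n*(56*b^2 - 301*b)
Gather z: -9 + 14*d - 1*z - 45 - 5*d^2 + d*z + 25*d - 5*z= -5*d^2 + 39*d + z*(d - 6) - 54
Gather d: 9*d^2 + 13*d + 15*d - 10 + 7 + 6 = 9*d^2 + 28*d + 3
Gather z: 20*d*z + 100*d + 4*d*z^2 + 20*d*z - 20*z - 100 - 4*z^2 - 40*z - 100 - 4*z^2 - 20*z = 100*d + z^2*(4*d - 8) + z*(40*d - 80) - 200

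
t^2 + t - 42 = (t - 6)*(t + 7)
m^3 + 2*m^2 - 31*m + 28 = (m - 4)*(m - 1)*(m + 7)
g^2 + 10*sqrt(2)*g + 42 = (g + 3*sqrt(2))*(g + 7*sqrt(2))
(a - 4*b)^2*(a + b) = a^3 - 7*a^2*b + 8*a*b^2 + 16*b^3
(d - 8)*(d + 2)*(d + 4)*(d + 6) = d^4 + 4*d^3 - 52*d^2 - 304*d - 384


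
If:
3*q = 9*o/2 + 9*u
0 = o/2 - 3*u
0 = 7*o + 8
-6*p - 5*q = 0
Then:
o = -8/7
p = 40/21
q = -16/7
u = -4/21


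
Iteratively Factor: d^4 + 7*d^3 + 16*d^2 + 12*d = (d + 3)*(d^3 + 4*d^2 + 4*d) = (d + 2)*(d + 3)*(d^2 + 2*d) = (d + 2)^2*(d + 3)*(d)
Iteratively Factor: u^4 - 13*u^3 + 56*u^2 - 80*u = (u)*(u^3 - 13*u^2 + 56*u - 80) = u*(u - 4)*(u^2 - 9*u + 20) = u*(u - 4)^2*(u - 5)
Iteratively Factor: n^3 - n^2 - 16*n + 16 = (n + 4)*(n^2 - 5*n + 4) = (n - 1)*(n + 4)*(n - 4)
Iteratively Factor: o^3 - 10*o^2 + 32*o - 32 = (o - 4)*(o^2 - 6*o + 8) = (o - 4)*(o - 2)*(o - 4)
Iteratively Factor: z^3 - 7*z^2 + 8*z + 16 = (z + 1)*(z^2 - 8*z + 16) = (z - 4)*(z + 1)*(z - 4)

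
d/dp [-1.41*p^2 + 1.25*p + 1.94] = 1.25 - 2.82*p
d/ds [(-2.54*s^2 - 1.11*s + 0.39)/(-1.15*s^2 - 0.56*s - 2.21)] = (0.1459*s^2 + 12.1238*s + 2.6715)/(1.3225*s^4 + 1.288*s^3 + 5.3966*s^2 + 2.4752*s + 4.8841)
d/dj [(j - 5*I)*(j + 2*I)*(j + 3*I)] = 3*j^2 + 19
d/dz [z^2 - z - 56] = 2*z - 1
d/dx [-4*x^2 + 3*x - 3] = 3 - 8*x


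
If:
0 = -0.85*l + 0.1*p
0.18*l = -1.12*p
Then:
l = 0.00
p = 0.00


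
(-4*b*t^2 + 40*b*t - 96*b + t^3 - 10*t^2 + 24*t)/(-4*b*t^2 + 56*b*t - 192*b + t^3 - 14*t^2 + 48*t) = (t - 4)/(t - 8)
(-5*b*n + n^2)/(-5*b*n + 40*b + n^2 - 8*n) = n/(n - 8)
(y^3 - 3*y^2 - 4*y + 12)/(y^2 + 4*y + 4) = (y^2 - 5*y + 6)/(y + 2)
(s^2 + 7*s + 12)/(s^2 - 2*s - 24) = (s + 3)/(s - 6)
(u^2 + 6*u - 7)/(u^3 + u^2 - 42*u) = (u - 1)/(u*(u - 6))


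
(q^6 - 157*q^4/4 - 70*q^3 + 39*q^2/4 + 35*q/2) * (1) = q^6 - 157*q^4/4 - 70*q^3 + 39*q^2/4 + 35*q/2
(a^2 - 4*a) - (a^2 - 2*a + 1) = -2*a - 1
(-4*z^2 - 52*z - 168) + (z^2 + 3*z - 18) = -3*z^2 - 49*z - 186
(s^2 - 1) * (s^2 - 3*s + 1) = s^4 - 3*s^3 + 3*s - 1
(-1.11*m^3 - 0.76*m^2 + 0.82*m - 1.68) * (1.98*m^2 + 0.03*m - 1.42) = -2.1978*m^5 - 1.5381*m^4 + 3.177*m^3 - 2.2226*m^2 - 1.2148*m + 2.3856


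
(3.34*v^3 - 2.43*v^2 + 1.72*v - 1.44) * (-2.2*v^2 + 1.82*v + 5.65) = -7.348*v^5 + 11.4248*v^4 + 10.6644*v^3 - 7.4311*v^2 + 7.0972*v - 8.136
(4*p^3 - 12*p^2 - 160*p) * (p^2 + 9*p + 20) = 4*p^5 + 24*p^4 - 188*p^3 - 1680*p^2 - 3200*p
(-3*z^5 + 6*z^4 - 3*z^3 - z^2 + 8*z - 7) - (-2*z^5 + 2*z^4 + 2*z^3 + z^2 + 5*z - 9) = -z^5 + 4*z^4 - 5*z^3 - 2*z^2 + 3*z + 2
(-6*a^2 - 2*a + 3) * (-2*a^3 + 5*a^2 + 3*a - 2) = 12*a^5 - 26*a^4 - 34*a^3 + 21*a^2 + 13*a - 6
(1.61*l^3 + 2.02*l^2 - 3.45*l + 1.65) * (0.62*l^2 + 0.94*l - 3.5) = 0.9982*l^5 + 2.7658*l^4 - 5.8752*l^3 - 9.29*l^2 + 13.626*l - 5.775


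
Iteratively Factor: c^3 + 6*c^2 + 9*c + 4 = (c + 4)*(c^2 + 2*c + 1) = (c + 1)*(c + 4)*(c + 1)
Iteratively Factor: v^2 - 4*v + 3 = (v - 1)*(v - 3)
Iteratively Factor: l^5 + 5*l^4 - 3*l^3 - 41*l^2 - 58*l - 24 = (l + 1)*(l^4 + 4*l^3 - 7*l^2 - 34*l - 24) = (l - 3)*(l + 1)*(l^3 + 7*l^2 + 14*l + 8) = (l - 3)*(l + 1)*(l + 4)*(l^2 + 3*l + 2) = (l - 3)*(l + 1)*(l + 2)*(l + 4)*(l + 1)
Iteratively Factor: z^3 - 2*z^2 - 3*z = (z + 1)*(z^2 - 3*z) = z*(z + 1)*(z - 3)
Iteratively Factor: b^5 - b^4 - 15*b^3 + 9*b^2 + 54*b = (b)*(b^4 - b^3 - 15*b^2 + 9*b + 54) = b*(b + 2)*(b^3 - 3*b^2 - 9*b + 27) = b*(b + 2)*(b + 3)*(b^2 - 6*b + 9) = b*(b - 3)*(b + 2)*(b + 3)*(b - 3)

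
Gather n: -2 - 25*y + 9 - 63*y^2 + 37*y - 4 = -63*y^2 + 12*y + 3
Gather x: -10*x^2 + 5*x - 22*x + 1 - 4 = -10*x^2 - 17*x - 3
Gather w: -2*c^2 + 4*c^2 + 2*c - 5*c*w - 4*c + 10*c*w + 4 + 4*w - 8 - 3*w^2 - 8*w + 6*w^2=2*c^2 - 2*c + 3*w^2 + w*(5*c - 4) - 4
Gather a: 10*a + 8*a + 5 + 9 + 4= 18*a + 18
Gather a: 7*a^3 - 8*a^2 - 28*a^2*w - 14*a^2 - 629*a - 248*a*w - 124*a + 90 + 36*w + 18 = 7*a^3 + a^2*(-28*w - 22) + a*(-248*w - 753) + 36*w + 108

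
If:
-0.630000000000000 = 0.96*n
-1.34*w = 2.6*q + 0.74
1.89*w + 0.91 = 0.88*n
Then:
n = -0.66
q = 0.12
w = -0.79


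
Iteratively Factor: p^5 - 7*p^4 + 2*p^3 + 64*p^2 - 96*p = (p + 3)*(p^4 - 10*p^3 + 32*p^2 - 32*p) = p*(p + 3)*(p^3 - 10*p^2 + 32*p - 32) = p*(p - 4)*(p + 3)*(p^2 - 6*p + 8) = p*(p - 4)^2*(p + 3)*(p - 2)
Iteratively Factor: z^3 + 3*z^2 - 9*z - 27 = (z + 3)*(z^2 - 9) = (z - 3)*(z + 3)*(z + 3)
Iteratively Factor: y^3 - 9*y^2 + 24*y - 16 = (y - 1)*(y^2 - 8*y + 16) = (y - 4)*(y - 1)*(y - 4)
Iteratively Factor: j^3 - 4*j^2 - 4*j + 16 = (j - 4)*(j^2 - 4) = (j - 4)*(j - 2)*(j + 2)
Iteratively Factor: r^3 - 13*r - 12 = (r + 1)*(r^2 - r - 12) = (r + 1)*(r + 3)*(r - 4)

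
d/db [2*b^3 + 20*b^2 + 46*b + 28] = 6*b^2 + 40*b + 46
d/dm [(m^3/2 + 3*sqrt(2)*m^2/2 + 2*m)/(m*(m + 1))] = (m^2 + 2*m - 4 + 3*sqrt(2))/(2*(m^2 + 2*m + 1))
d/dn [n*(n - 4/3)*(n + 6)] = 3*n^2 + 28*n/3 - 8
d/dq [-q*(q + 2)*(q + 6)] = -3*q^2 - 16*q - 12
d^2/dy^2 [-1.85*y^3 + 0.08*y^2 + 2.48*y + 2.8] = 0.16 - 11.1*y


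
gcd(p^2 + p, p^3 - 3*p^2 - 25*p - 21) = p + 1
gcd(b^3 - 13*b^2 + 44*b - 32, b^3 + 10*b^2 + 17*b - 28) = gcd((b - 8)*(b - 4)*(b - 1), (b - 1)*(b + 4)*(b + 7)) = b - 1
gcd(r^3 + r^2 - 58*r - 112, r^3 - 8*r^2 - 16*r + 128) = r - 8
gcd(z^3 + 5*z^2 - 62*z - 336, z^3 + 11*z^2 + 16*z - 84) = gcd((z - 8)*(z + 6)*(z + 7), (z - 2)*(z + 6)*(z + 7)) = z^2 + 13*z + 42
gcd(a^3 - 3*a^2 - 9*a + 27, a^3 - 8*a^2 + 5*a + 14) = 1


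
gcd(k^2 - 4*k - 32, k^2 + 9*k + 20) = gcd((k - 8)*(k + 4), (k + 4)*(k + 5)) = k + 4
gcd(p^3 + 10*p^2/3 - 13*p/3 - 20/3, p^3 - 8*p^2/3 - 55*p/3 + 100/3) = p^2 + 7*p/3 - 20/3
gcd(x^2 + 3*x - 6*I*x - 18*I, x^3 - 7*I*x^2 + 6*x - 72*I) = x - 6*I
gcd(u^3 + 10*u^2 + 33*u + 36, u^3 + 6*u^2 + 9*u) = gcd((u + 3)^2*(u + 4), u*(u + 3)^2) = u^2 + 6*u + 9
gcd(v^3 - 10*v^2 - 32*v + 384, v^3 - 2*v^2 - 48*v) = v^2 - 2*v - 48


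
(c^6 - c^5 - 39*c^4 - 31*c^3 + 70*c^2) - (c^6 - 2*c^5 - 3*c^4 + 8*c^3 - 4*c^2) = c^5 - 36*c^4 - 39*c^3 + 74*c^2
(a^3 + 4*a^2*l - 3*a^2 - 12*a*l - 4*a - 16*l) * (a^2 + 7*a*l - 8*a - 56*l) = a^5 + 11*a^4*l - 11*a^4 + 28*a^3*l^2 - 121*a^3*l + 20*a^3 - 308*a^2*l^2 + 220*a^2*l + 32*a^2 + 560*a*l^2 + 352*a*l + 896*l^2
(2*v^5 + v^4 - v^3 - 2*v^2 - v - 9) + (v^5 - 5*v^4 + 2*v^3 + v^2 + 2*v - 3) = 3*v^5 - 4*v^4 + v^3 - v^2 + v - 12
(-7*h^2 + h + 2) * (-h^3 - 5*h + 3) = 7*h^5 - h^4 + 33*h^3 - 26*h^2 - 7*h + 6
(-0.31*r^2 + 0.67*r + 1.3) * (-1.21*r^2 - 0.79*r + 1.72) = 0.3751*r^4 - 0.5658*r^3 - 2.6355*r^2 + 0.1254*r + 2.236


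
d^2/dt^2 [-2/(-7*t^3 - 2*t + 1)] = 4*(-21*t*(7*t^3 + 2*t - 1) + (21*t^2 + 2)^2)/(7*t^3 + 2*t - 1)^3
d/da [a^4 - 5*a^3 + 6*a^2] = a*(4*a^2 - 15*a + 12)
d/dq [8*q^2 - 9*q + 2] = 16*q - 9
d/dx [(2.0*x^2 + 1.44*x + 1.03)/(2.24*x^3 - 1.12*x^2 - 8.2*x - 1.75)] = (-4.48*x^4 - 6.4512*x^3 - 21.7088*x^2 - 4.6928*x + 5.926)/(5.0176*x^6 - 5.0176*x^5 - 35.4816*x^4 + 10.528*x^3 + 71.16*x^2 + 28.7*x + 3.0625)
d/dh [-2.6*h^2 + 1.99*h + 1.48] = 1.99 - 5.2*h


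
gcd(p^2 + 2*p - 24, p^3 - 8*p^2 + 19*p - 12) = p - 4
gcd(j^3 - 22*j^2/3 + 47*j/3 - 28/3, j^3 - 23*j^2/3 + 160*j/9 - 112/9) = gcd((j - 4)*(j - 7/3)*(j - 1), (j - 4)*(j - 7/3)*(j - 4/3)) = j^2 - 19*j/3 + 28/3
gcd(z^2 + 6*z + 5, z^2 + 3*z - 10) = z + 5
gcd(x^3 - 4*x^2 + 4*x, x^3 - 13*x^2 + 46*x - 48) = x - 2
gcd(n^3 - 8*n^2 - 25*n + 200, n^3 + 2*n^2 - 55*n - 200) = n^2 - 3*n - 40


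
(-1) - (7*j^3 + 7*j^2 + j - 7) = -7*j^3 - 7*j^2 - j + 6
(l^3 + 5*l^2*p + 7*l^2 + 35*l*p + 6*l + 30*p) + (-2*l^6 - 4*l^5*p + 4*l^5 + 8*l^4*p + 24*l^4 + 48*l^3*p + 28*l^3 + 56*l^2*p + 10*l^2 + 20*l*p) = -2*l^6 - 4*l^5*p + 4*l^5 + 8*l^4*p + 24*l^4 + 48*l^3*p + 29*l^3 + 61*l^2*p + 17*l^2 + 55*l*p + 6*l + 30*p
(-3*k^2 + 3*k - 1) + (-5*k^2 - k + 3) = -8*k^2 + 2*k + 2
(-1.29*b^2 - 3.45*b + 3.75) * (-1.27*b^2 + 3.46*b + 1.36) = 1.6383*b^4 - 0.0819000000000001*b^3 - 18.4539*b^2 + 8.283*b + 5.1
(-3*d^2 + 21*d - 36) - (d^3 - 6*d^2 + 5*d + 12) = -d^3 + 3*d^2 + 16*d - 48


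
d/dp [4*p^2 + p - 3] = 8*p + 1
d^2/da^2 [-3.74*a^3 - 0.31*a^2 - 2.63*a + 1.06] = -22.44*a - 0.62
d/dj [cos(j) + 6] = -sin(j)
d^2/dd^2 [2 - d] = 0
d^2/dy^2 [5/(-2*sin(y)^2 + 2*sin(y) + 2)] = 5*(-4*sin(y)^4 + 3*sin(y)^3 + sin(y)^2 - 5*sin(y) + 4)/(2*(sin(y) + cos(y)^2)^3)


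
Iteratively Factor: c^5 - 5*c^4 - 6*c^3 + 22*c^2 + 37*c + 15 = (c + 1)*(c^4 - 6*c^3 + 22*c + 15) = (c - 3)*(c + 1)*(c^3 - 3*c^2 - 9*c - 5) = (c - 5)*(c - 3)*(c + 1)*(c^2 + 2*c + 1) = (c - 5)*(c - 3)*(c + 1)^2*(c + 1)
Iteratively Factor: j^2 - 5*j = (j - 5)*(j)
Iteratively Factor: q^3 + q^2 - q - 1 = (q - 1)*(q^2 + 2*q + 1) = (q - 1)*(q + 1)*(q + 1)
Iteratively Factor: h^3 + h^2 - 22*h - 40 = (h + 2)*(h^2 - h - 20) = (h + 2)*(h + 4)*(h - 5)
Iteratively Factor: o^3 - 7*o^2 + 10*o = (o)*(o^2 - 7*o + 10) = o*(o - 2)*(o - 5)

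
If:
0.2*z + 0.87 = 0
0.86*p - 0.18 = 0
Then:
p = 0.21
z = -4.35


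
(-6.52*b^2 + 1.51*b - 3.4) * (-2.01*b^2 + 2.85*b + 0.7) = 13.1052*b^4 - 21.6171*b^3 + 6.5735*b^2 - 8.633*b - 2.38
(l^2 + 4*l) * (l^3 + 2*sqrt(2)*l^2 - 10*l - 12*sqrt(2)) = l^5 + 2*sqrt(2)*l^4 + 4*l^4 - 10*l^3 + 8*sqrt(2)*l^3 - 40*l^2 - 12*sqrt(2)*l^2 - 48*sqrt(2)*l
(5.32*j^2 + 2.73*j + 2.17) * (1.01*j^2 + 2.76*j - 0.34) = 5.3732*j^4 + 17.4405*j^3 + 7.9177*j^2 + 5.061*j - 0.7378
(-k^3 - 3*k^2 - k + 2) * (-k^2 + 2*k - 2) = k^5 + k^4 - 3*k^3 + 2*k^2 + 6*k - 4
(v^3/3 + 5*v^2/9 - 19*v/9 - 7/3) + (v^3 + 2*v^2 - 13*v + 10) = 4*v^3/3 + 23*v^2/9 - 136*v/9 + 23/3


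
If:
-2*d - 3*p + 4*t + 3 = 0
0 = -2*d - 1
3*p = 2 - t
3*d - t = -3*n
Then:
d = -1/2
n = 11/30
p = 4/5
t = -2/5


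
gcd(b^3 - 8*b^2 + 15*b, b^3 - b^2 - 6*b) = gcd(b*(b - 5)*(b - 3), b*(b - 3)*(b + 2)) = b^2 - 3*b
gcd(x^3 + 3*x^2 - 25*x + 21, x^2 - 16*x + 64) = 1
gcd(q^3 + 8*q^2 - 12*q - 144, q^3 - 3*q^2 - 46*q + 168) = q - 4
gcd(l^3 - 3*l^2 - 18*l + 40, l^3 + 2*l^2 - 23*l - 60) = l^2 - l - 20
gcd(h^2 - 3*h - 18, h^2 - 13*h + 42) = h - 6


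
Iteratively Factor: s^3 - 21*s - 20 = (s + 4)*(s^2 - 4*s - 5) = (s + 1)*(s + 4)*(s - 5)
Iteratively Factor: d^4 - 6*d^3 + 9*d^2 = (d - 3)*(d^3 - 3*d^2) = d*(d - 3)*(d^2 - 3*d) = d^2*(d - 3)*(d - 3)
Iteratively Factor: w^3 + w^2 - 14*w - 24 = (w - 4)*(w^2 + 5*w + 6) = (w - 4)*(w + 3)*(w + 2)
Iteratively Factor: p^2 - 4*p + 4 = (p - 2)*(p - 2)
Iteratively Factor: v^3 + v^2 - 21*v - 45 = (v - 5)*(v^2 + 6*v + 9) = (v - 5)*(v + 3)*(v + 3)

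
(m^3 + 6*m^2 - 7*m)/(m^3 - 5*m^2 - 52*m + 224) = m*(m - 1)/(m^2 - 12*m + 32)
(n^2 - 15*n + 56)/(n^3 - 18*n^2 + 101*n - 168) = 1/(n - 3)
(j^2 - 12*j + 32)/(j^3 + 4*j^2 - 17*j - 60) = (j - 8)/(j^2 + 8*j + 15)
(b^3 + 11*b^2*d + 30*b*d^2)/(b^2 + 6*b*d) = b + 5*d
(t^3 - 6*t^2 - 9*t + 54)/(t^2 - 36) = (t^2 - 9)/(t + 6)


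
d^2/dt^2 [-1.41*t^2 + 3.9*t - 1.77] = -2.82000000000000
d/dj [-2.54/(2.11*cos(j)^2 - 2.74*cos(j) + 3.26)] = (6.9596 - 10.7188*cos(j))*sin(j)/(2.11*cos(j)^2 - 2.74*cos(j) + 3.26)^2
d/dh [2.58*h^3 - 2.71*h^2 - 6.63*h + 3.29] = 7.74*h^2 - 5.42*h - 6.63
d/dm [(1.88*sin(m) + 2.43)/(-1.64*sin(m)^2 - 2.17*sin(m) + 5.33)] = (3.0832*sin(m)^2 + 7.9704*sin(m) + 15.2935)*cos(m)/(2.6896*sin(m)^4 + 7.1176*sin(m)^3 - 12.7735*sin(m)^2 - 23.1322*sin(m) + 28.4089)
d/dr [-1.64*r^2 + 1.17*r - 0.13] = 1.17 - 3.28*r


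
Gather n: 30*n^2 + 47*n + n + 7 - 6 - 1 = 30*n^2 + 48*n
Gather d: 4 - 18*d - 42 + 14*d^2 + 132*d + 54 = 14*d^2 + 114*d + 16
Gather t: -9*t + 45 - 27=18 - 9*t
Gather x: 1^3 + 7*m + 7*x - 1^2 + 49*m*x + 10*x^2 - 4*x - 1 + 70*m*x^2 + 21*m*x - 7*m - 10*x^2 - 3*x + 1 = 70*m*x^2 + 70*m*x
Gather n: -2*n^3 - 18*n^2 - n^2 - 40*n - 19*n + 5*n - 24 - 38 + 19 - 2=-2*n^3 - 19*n^2 - 54*n - 45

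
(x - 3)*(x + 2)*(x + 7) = x^3 + 6*x^2 - 13*x - 42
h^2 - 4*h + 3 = (h - 3)*(h - 1)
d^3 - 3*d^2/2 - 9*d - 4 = (d - 4)*(d + 1/2)*(d + 2)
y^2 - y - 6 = (y - 3)*(y + 2)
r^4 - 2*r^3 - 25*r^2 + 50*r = r*(r - 5)*(r - 2)*(r + 5)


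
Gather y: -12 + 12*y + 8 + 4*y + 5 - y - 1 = 15*y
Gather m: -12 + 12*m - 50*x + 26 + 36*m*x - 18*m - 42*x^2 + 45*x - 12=m*(36*x - 6) - 42*x^2 - 5*x + 2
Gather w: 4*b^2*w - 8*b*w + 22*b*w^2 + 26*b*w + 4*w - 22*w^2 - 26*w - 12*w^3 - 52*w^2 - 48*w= -12*w^3 + w^2*(22*b - 74) + w*(4*b^2 + 18*b - 70)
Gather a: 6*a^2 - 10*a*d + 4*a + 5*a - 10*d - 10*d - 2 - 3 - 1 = 6*a^2 + a*(9 - 10*d) - 20*d - 6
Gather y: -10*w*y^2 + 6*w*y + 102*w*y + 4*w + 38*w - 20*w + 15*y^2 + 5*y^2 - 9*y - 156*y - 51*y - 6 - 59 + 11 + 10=22*w + y^2*(20 - 10*w) + y*(108*w - 216) - 44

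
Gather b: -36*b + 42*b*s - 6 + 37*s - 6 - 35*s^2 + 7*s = b*(42*s - 36) - 35*s^2 + 44*s - 12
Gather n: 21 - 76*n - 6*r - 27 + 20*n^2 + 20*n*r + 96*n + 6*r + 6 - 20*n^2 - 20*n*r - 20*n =0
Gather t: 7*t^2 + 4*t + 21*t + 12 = 7*t^2 + 25*t + 12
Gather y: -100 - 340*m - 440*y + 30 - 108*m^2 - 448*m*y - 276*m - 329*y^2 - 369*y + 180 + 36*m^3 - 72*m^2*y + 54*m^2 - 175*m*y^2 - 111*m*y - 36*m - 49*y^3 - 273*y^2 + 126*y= 36*m^3 - 54*m^2 - 652*m - 49*y^3 + y^2*(-175*m - 602) + y*(-72*m^2 - 559*m - 683) + 110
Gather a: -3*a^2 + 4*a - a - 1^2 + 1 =-3*a^2 + 3*a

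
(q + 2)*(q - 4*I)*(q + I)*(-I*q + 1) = -I*q^4 - 2*q^3 - 2*I*q^3 - 4*q^2 - 7*I*q^2 + 4*q - 14*I*q + 8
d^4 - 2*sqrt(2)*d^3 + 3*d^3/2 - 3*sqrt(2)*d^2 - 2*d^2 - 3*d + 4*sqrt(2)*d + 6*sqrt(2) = (d + 3/2)*(d - 2*sqrt(2))*(d - sqrt(2))*(d + sqrt(2))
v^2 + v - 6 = (v - 2)*(v + 3)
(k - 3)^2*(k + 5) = k^3 - k^2 - 21*k + 45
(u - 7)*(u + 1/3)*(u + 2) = u^3 - 14*u^2/3 - 47*u/3 - 14/3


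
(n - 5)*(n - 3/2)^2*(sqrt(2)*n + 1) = sqrt(2)*n^4 - 8*sqrt(2)*n^3 + n^3 - 8*n^2 + 69*sqrt(2)*n^2/4 - 45*sqrt(2)*n/4 + 69*n/4 - 45/4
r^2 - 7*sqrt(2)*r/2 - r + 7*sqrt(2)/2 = (r - 1)*(r - 7*sqrt(2)/2)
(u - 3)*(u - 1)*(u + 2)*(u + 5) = u^4 + 3*u^3 - 15*u^2 - 19*u + 30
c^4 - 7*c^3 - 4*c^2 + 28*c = c*(c - 7)*(c - 2)*(c + 2)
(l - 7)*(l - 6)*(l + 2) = l^3 - 11*l^2 + 16*l + 84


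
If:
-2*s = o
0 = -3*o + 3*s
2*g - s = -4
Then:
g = -2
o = 0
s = 0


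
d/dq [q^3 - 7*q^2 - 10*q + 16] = 3*q^2 - 14*q - 10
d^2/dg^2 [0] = 0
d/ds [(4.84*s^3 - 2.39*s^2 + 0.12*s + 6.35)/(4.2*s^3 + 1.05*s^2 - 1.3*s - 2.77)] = (15.12*s^4 - 13.592*s^3 - 117.2494*s^2 - 0.0943999999999985*s + 7.9226)/(17.64*s^6 + 8.82*s^5 - 9.8175*s^4 - 25.998*s^3 - 4.127*s^2 + 7.202*s + 7.6729)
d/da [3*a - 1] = 3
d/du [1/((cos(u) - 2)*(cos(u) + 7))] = (2*cos(u) + 5)*sin(u)/((cos(u) - 2)^2*(cos(u) + 7)^2)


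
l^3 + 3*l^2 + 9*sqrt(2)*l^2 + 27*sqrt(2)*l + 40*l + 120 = (l + 3)*(l + 4*sqrt(2))*(l + 5*sqrt(2))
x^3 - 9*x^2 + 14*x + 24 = (x - 6)*(x - 4)*(x + 1)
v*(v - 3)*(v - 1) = v^3 - 4*v^2 + 3*v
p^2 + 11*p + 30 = (p + 5)*(p + 6)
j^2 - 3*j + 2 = (j - 2)*(j - 1)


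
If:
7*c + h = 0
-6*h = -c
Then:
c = 0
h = 0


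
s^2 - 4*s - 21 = (s - 7)*(s + 3)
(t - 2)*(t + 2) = t^2 - 4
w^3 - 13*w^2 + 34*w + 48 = (w - 8)*(w - 6)*(w + 1)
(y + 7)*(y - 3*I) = y^2 + 7*y - 3*I*y - 21*I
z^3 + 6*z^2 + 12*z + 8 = (z + 2)^3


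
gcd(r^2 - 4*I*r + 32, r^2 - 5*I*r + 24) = r - 8*I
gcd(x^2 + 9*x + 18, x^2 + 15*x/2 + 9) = x + 6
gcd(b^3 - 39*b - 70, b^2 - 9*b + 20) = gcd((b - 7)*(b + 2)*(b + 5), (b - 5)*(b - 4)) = 1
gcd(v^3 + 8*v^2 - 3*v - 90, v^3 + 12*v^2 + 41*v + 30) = v^2 + 11*v + 30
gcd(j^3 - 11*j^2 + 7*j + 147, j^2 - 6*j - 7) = j - 7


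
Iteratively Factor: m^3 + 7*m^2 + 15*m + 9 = (m + 1)*(m^2 + 6*m + 9) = (m + 1)*(m + 3)*(m + 3)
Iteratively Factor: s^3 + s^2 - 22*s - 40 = (s + 2)*(s^2 - s - 20) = (s - 5)*(s + 2)*(s + 4)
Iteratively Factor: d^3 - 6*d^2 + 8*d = (d)*(d^2 - 6*d + 8) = d*(d - 2)*(d - 4)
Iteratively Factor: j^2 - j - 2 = (j + 1)*(j - 2)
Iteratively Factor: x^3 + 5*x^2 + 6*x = (x + 2)*(x^2 + 3*x) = x*(x + 2)*(x + 3)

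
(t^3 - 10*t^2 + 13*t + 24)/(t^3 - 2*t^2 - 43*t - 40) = (t - 3)/(t + 5)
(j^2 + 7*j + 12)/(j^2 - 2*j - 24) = (j + 3)/(j - 6)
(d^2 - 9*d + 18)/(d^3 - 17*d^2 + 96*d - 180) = (d - 3)/(d^2 - 11*d + 30)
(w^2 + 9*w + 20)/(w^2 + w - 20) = (w + 4)/(w - 4)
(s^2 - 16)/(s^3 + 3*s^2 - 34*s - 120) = (s - 4)/(s^2 - s - 30)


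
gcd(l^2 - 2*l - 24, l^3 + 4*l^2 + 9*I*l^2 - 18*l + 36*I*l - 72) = l + 4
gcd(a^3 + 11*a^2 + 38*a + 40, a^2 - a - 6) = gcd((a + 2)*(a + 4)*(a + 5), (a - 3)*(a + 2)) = a + 2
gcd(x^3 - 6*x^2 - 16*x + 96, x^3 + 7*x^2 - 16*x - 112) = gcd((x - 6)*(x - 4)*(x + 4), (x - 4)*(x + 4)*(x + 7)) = x^2 - 16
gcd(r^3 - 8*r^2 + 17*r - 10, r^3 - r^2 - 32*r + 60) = r^2 - 7*r + 10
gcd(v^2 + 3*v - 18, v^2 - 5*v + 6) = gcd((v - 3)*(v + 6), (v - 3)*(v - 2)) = v - 3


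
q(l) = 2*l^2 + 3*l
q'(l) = 4*l + 3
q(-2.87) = 7.86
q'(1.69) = 9.76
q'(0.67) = 5.68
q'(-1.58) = -3.32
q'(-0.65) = 0.40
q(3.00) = 27.00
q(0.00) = 0.00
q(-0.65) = -1.10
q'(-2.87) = -8.48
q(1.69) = 10.78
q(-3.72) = 16.52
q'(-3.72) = -11.88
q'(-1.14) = -1.56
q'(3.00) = 15.00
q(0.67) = 2.91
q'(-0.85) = -0.40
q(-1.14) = -0.82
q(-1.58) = 0.25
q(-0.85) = -1.10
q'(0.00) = 3.00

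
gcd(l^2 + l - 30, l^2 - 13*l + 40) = l - 5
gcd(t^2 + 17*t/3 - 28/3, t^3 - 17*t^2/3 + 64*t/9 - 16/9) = t - 4/3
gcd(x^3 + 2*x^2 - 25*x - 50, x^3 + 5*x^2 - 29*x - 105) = x - 5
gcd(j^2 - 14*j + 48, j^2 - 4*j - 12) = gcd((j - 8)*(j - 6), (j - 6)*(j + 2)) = j - 6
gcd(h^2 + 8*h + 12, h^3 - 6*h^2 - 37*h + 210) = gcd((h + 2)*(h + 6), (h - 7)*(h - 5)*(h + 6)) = h + 6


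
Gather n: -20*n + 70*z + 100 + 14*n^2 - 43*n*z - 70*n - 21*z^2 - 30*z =14*n^2 + n*(-43*z - 90) - 21*z^2 + 40*z + 100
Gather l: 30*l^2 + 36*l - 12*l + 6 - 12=30*l^2 + 24*l - 6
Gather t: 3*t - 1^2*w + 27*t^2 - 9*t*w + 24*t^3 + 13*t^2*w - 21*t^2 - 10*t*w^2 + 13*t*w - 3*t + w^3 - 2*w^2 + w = 24*t^3 + t^2*(13*w + 6) + t*(-10*w^2 + 4*w) + w^3 - 2*w^2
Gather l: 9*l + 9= 9*l + 9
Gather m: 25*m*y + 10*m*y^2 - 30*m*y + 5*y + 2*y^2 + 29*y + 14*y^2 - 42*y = m*(10*y^2 - 5*y) + 16*y^2 - 8*y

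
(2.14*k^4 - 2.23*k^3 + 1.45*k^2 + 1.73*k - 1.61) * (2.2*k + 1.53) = 4.708*k^5 - 1.6318*k^4 - 0.2219*k^3 + 6.0245*k^2 - 0.895100000000001*k - 2.4633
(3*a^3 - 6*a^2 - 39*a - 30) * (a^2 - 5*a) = 3*a^5 - 21*a^4 - 9*a^3 + 165*a^2 + 150*a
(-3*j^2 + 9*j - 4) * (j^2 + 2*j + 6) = -3*j^4 + 3*j^3 - 4*j^2 + 46*j - 24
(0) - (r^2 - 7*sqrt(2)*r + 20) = -r^2 + 7*sqrt(2)*r - 20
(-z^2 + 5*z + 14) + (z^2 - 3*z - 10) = 2*z + 4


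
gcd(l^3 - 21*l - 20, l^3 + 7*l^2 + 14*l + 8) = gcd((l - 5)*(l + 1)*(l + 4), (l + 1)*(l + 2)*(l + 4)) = l^2 + 5*l + 4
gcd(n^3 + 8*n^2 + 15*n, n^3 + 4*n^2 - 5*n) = n^2 + 5*n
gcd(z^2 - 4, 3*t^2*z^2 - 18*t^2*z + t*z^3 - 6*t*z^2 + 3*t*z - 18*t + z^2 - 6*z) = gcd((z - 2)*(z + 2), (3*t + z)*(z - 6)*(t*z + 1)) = 1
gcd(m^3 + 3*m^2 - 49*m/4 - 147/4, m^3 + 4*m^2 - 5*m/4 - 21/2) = m + 7/2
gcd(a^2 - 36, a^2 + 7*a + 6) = a + 6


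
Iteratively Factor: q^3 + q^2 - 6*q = (q)*(q^2 + q - 6) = q*(q + 3)*(q - 2)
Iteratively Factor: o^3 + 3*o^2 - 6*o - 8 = (o - 2)*(o^2 + 5*o + 4) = (o - 2)*(o + 1)*(o + 4)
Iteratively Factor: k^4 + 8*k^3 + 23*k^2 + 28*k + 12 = (k + 1)*(k^3 + 7*k^2 + 16*k + 12) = (k + 1)*(k + 3)*(k^2 + 4*k + 4) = (k + 1)*(k + 2)*(k + 3)*(k + 2)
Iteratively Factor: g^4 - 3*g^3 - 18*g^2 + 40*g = (g - 2)*(g^3 - g^2 - 20*g) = (g - 5)*(g - 2)*(g^2 + 4*g) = g*(g - 5)*(g - 2)*(g + 4)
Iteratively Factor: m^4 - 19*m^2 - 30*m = (m - 5)*(m^3 + 5*m^2 + 6*m) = m*(m - 5)*(m^2 + 5*m + 6) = m*(m - 5)*(m + 3)*(m + 2)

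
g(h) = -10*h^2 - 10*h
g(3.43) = -151.95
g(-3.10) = -65.10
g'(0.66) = -23.20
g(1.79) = -49.94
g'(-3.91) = 68.20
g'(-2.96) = 49.20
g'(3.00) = -70.00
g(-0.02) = 0.20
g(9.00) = -900.00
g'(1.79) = -45.80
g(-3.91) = -113.78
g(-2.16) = -25.06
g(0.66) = -10.96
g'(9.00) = -190.00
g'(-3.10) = 52.00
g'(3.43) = -78.60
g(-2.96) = -58.02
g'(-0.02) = -9.60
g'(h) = -20*h - 10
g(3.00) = -120.00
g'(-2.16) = 33.20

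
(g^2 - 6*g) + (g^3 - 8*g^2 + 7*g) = g^3 - 7*g^2 + g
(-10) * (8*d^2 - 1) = 10 - 80*d^2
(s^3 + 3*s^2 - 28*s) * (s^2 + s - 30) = s^5 + 4*s^4 - 55*s^3 - 118*s^2 + 840*s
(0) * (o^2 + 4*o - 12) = 0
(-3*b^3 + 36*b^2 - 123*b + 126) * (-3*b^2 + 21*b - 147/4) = 9*b^5 - 171*b^4 + 4941*b^3/4 - 4284*b^2 + 28665*b/4 - 9261/2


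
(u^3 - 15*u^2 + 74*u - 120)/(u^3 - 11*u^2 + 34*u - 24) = (u - 5)/(u - 1)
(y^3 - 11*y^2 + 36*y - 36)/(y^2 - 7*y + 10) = (y^2 - 9*y + 18)/(y - 5)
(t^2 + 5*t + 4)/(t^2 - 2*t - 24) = (t + 1)/(t - 6)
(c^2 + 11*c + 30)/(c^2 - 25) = (c + 6)/(c - 5)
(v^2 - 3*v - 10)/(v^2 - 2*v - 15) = (v + 2)/(v + 3)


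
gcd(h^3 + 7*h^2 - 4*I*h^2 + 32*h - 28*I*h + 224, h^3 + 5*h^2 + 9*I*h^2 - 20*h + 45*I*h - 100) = h + 4*I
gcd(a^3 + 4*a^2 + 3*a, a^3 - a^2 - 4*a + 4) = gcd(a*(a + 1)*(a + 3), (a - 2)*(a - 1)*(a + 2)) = 1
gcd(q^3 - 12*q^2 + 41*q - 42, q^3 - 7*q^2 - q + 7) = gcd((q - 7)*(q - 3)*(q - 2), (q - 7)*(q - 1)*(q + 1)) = q - 7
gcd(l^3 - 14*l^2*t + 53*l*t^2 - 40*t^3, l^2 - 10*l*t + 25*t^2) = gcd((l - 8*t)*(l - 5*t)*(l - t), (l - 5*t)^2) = -l + 5*t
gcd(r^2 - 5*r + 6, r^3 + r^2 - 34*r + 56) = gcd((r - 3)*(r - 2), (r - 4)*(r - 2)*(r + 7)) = r - 2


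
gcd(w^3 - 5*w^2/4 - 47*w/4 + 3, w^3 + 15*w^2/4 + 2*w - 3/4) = w^2 + 11*w/4 - 3/4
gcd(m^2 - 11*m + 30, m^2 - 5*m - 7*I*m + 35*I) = m - 5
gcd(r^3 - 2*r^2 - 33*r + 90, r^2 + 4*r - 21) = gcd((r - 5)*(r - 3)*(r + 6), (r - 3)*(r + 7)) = r - 3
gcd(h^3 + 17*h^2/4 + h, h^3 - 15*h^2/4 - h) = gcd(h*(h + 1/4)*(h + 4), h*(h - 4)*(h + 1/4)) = h^2 + h/4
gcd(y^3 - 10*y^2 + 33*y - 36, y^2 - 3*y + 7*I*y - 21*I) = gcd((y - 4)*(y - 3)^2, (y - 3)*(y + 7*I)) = y - 3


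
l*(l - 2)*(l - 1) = l^3 - 3*l^2 + 2*l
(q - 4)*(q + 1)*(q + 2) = q^3 - q^2 - 10*q - 8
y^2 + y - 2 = (y - 1)*(y + 2)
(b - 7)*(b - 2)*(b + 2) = b^3 - 7*b^2 - 4*b + 28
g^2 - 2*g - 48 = (g - 8)*(g + 6)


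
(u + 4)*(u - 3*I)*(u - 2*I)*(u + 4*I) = u^4 + 4*u^3 - I*u^3 + 14*u^2 - 4*I*u^2 + 56*u - 24*I*u - 96*I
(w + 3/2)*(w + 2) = w^2 + 7*w/2 + 3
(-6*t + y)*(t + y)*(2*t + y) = -12*t^3 - 16*t^2*y - 3*t*y^2 + y^3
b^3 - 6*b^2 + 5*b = b*(b - 5)*(b - 1)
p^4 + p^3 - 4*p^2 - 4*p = p*(p - 2)*(p + 1)*(p + 2)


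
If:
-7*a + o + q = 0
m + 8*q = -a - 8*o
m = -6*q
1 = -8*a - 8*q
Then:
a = -1/84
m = 19/28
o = 5/168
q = -19/168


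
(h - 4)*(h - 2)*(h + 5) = h^3 - h^2 - 22*h + 40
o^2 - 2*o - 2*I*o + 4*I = (o - 2)*(o - 2*I)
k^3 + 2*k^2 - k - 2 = (k - 1)*(k + 1)*(k + 2)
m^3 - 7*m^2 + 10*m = m*(m - 5)*(m - 2)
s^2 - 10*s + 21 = (s - 7)*(s - 3)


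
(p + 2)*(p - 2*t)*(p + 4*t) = p^3 + 2*p^2*t + 2*p^2 - 8*p*t^2 + 4*p*t - 16*t^2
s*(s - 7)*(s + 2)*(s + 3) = s^4 - 2*s^3 - 29*s^2 - 42*s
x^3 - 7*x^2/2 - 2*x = x*(x - 4)*(x + 1/2)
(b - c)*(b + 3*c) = b^2 + 2*b*c - 3*c^2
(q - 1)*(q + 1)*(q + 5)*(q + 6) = q^4 + 11*q^3 + 29*q^2 - 11*q - 30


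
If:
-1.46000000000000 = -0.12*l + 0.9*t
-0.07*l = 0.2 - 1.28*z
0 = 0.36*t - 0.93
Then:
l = 31.54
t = 2.58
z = 1.88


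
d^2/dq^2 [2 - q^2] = -2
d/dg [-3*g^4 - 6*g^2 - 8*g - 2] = -12*g^3 - 12*g - 8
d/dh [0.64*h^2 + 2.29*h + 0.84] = 1.28*h + 2.29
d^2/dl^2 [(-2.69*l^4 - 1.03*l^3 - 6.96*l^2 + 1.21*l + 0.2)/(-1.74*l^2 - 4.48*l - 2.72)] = (16.288488*l^6 + 125.814528*l^5 + 400.323648*l^4 + 440.227704*l^3 + 112.852512*l^2 + 70.7280000000001*l + 126.33984)/(5.268024*l^6 + 40.690944*l^5 + 129.472704*l^4 + 217.133056*l^3 + 202.394112*l^2 + 99.434496*l + 20.123648)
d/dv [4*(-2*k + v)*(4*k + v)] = 8*k + 8*v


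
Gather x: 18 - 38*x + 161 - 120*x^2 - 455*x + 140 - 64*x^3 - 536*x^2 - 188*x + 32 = -64*x^3 - 656*x^2 - 681*x + 351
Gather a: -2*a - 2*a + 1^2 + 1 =2 - 4*a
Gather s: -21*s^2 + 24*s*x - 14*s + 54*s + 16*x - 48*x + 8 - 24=-21*s^2 + s*(24*x + 40) - 32*x - 16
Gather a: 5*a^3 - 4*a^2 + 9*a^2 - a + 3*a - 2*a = 5*a^3 + 5*a^2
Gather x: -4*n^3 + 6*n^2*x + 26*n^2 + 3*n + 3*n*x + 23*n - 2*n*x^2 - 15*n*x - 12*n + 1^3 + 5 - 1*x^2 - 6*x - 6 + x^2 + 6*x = -4*n^3 + 26*n^2 - 2*n*x^2 + 14*n + x*(6*n^2 - 12*n)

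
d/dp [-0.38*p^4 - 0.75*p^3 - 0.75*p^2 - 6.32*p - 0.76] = -1.52*p^3 - 2.25*p^2 - 1.5*p - 6.32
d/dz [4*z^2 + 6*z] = 8*z + 6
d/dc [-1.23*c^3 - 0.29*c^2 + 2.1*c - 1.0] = -3.69*c^2 - 0.58*c + 2.1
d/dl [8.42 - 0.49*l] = -0.490000000000000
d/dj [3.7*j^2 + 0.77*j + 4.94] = 7.4*j + 0.77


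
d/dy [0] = 0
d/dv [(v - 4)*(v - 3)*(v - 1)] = 3*v^2 - 16*v + 19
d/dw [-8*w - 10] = -8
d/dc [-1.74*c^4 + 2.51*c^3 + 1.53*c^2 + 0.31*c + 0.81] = -6.96*c^3 + 7.53*c^2 + 3.06*c + 0.31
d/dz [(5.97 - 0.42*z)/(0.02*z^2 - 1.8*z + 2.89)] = (0.0084*z^2 - 0.2388*z + 9.5322)/(0.0004*z^4 - 0.072*z^3 + 3.3556*z^2 - 10.404*z + 8.3521)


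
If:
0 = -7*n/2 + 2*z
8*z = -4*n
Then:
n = 0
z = 0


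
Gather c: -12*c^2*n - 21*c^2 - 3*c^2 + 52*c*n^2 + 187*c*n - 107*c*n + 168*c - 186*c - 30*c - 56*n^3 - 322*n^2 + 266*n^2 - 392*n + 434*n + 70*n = c^2*(-12*n - 24) + c*(52*n^2 + 80*n - 48) - 56*n^3 - 56*n^2 + 112*n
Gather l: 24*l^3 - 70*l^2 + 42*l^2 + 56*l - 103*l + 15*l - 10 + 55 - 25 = 24*l^3 - 28*l^2 - 32*l + 20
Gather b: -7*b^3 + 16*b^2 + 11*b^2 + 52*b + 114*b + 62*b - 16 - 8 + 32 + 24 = -7*b^3 + 27*b^2 + 228*b + 32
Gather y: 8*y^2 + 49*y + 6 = 8*y^2 + 49*y + 6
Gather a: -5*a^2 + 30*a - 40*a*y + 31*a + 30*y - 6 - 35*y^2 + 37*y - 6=-5*a^2 + a*(61 - 40*y) - 35*y^2 + 67*y - 12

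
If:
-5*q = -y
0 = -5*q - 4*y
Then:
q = 0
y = 0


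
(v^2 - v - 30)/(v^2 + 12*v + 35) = (v - 6)/(v + 7)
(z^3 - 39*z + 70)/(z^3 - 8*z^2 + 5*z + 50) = (z^2 + 5*z - 14)/(z^2 - 3*z - 10)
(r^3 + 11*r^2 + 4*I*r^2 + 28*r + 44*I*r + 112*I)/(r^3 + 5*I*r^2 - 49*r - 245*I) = (r^2 + 4*r*(1 + I) + 16*I)/(r^2 + r*(-7 + 5*I) - 35*I)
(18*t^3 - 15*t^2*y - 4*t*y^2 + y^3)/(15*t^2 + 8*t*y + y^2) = (6*t^2 - 7*t*y + y^2)/(5*t + y)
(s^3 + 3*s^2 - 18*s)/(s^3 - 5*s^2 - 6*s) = (-s^2 - 3*s + 18)/(-s^2 + 5*s + 6)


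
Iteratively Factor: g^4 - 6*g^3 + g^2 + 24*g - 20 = (g - 1)*(g^3 - 5*g^2 - 4*g + 20) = (g - 2)*(g - 1)*(g^2 - 3*g - 10) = (g - 2)*(g - 1)*(g + 2)*(g - 5)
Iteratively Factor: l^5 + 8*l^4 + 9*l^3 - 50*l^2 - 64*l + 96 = (l + 4)*(l^4 + 4*l^3 - 7*l^2 - 22*l + 24) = (l + 3)*(l + 4)*(l^3 + l^2 - 10*l + 8) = (l - 1)*(l + 3)*(l + 4)*(l^2 + 2*l - 8) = (l - 2)*(l - 1)*(l + 3)*(l + 4)*(l + 4)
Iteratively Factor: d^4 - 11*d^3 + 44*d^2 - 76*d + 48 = (d - 4)*(d^3 - 7*d^2 + 16*d - 12) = (d - 4)*(d - 2)*(d^2 - 5*d + 6) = (d - 4)*(d - 3)*(d - 2)*(d - 2)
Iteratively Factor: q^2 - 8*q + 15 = (q - 5)*(q - 3)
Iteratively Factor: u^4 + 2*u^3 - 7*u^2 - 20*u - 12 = (u + 2)*(u^3 - 7*u - 6) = (u - 3)*(u + 2)*(u^2 + 3*u + 2) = (u - 3)*(u + 2)^2*(u + 1)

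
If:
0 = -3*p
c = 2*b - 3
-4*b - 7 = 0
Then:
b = -7/4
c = -13/2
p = 0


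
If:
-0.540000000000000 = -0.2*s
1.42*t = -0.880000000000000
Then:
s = 2.70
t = -0.62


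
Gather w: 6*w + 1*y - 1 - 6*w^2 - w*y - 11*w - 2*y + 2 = -6*w^2 + w*(-y - 5) - y + 1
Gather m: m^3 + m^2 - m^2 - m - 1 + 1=m^3 - m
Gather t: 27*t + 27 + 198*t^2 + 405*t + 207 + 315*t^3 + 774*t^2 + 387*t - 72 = 315*t^3 + 972*t^2 + 819*t + 162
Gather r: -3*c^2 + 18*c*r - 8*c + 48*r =-3*c^2 - 8*c + r*(18*c + 48)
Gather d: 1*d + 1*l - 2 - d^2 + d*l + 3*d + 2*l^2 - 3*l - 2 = -d^2 + d*(l + 4) + 2*l^2 - 2*l - 4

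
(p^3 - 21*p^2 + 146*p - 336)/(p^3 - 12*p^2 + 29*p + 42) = (p - 8)/(p + 1)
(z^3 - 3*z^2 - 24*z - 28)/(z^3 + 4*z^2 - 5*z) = (z^3 - 3*z^2 - 24*z - 28)/(z*(z^2 + 4*z - 5))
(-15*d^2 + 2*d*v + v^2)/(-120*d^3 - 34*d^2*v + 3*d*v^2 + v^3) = (-3*d + v)/(-24*d^2 - 2*d*v + v^2)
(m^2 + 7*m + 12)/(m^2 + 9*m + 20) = (m + 3)/(m + 5)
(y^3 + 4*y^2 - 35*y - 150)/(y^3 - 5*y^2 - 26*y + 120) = (y + 5)/(y - 4)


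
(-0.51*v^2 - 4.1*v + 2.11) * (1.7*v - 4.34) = -0.867*v^3 - 4.7566*v^2 + 21.381*v - 9.1574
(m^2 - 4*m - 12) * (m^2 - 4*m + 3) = m^4 - 8*m^3 + 7*m^2 + 36*m - 36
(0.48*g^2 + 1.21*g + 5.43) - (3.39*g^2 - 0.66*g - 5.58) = -2.91*g^2 + 1.87*g + 11.01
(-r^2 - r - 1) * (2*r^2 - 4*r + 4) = -2*r^4 + 2*r^3 - 2*r^2 - 4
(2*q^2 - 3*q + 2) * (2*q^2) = 4*q^4 - 6*q^3 + 4*q^2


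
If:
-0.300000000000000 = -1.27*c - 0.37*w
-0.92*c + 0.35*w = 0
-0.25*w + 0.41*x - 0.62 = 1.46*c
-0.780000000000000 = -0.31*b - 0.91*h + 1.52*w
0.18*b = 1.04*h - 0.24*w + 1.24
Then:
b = 4.97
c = 0.13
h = -0.25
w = 0.35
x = 2.20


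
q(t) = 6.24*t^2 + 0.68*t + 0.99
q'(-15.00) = -186.52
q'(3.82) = 48.35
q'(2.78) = 35.37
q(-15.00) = 1394.79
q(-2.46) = 37.08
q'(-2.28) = -27.77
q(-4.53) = 125.96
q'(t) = 12.48*t + 0.68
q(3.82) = 94.64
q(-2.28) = 31.88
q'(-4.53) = -55.85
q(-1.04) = 7.03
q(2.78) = 51.11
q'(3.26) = 41.36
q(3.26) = 69.52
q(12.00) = 907.71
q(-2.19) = 29.43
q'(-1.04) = -12.30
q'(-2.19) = -26.65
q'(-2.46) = -30.02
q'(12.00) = 150.44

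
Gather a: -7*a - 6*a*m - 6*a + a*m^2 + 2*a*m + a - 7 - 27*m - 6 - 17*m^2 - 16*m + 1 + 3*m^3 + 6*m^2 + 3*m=a*(m^2 - 4*m - 12) + 3*m^3 - 11*m^2 - 40*m - 12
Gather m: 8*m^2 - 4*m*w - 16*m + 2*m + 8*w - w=8*m^2 + m*(-4*w - 14) + 7*w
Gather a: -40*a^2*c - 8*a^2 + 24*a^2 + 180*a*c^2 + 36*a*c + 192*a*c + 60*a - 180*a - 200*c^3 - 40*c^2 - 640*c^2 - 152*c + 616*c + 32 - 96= a^2*(16 - 40*c) + a*(180*c^2 + 228*c - 120) - 200*c^3 - 680*c^2 + 464*c - 64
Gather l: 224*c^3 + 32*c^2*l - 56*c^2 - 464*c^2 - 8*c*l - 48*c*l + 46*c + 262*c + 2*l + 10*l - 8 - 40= 224*c^3 - 520*c^2 + 308*c + l*(32*c^2 - 56*c + 12) - 48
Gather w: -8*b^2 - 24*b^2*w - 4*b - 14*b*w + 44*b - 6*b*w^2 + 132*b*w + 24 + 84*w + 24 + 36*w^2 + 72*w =-8*b^2 + 40*b + w^2*(36 - 6*b) + w*(-24*b^2 + 118*b + 156) + 48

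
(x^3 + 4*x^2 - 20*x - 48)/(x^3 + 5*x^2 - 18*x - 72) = (x + 2)/(x + 3)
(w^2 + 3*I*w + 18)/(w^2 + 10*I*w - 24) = (w - 3*I)/(w + 4*I)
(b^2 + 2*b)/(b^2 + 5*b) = (b + 2)/(b + 5)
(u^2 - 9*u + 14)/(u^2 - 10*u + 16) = (u - 7)/(u - 8)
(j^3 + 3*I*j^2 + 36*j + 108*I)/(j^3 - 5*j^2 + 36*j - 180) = (j + 3*I)/(j - 5)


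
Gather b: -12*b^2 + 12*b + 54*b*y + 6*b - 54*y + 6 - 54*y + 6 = -12*b^2 + b*(54*y + 18) - 108*y + 12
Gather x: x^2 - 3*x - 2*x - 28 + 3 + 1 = x^2 - 5*x - 24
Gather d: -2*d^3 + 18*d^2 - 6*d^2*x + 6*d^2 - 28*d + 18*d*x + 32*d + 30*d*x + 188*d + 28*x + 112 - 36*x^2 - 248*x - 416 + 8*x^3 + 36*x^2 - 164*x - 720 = -2*d^3 + d^2*(24 - 6*x) + d*(48*x + 192) + 8*x^3 - 384*x - 1024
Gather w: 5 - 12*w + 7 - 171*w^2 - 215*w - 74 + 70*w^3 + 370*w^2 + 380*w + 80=70*w^3 + 199*w^2 + 153*w + 18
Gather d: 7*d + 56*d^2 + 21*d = 56*d^2 + 28*d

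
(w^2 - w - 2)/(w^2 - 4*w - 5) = (w - 2)/(w - 5)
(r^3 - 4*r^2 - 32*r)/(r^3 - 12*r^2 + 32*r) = (r + 4)/(r - 4)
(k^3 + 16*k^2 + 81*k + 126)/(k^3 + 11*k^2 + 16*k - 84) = (k + 3)/(k - 2)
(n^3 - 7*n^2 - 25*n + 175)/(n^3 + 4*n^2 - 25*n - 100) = (n - 7)/(n + 4)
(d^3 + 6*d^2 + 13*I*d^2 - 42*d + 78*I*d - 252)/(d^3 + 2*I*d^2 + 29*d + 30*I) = (d^2 + d*(6 + 7*I) + 42*I)/(d^2 - 4*I*d + 5)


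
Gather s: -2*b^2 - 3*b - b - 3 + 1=-2*b^2 - 4*b - 2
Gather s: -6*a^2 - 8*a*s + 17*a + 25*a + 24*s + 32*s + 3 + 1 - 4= -6*a^2 + 42*a + s*(56 - 8*a)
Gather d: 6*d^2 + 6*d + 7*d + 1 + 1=6*d^2 + 13*d + 2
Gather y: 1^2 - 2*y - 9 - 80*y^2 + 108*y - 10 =-80*y^2 + 106*y - 18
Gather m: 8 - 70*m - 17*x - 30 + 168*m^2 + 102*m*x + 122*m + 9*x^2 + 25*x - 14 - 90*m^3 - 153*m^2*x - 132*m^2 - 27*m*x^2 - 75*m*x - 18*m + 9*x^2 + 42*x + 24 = -90*m^3 + m^2*(36 - 153*x) + m*(-27*x^2 + 27*x + 34) + 18*x^2 + 50*x - 12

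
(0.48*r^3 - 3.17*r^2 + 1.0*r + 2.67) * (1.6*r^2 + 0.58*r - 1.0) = 0.768*r^5 - 4.7936*r^4 - 0.7186*r^3 + 8.022*r^2 + 0.5486*r - 2.67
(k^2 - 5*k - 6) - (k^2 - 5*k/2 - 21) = 15 - 5*k/2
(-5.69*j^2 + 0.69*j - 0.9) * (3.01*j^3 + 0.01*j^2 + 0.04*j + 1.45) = -17.1269*j^5 + 2.02*j^4 - 2.9297*j^3 - 8.2319*j^2 + 0.9645*j - 1.305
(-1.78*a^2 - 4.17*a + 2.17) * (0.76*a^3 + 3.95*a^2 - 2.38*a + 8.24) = -1.3528*a^5 - 10.2002*a^4 - 10.5859*a^3 + 3.8289*a^2 - 39.5254*a + 17.8808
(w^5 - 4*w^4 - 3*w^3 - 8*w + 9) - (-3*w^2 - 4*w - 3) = w^5 - 4*w^4 - 3*w^3 + 3*w^2 - 4*w + 12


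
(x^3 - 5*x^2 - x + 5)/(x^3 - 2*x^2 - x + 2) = (x - 5)/(x - 2)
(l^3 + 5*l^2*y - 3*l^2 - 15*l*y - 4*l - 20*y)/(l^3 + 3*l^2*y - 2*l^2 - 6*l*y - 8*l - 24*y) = (l^2 + 5*l*y + l + 5*y)/(l^2 + 3*l*y + 2*l + 6*y)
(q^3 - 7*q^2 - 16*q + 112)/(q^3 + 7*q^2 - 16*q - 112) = (q - 7)/(q + 7)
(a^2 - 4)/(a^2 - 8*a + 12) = (a + 2)/(a - 6)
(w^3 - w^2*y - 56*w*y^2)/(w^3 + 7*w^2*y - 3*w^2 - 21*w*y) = (w - 8*y)/(w - 3)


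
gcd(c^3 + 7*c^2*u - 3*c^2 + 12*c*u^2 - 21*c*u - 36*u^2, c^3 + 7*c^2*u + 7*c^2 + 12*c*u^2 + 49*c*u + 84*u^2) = c^2 + 7*c*u + 12*u^2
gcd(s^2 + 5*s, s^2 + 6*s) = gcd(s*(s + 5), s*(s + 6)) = s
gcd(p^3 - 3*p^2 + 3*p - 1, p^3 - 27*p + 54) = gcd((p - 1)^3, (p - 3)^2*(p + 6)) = 1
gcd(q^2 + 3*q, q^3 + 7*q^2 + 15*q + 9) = q + 3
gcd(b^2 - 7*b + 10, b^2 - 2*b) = b - 2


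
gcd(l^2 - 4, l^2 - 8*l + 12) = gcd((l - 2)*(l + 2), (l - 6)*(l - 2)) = l - 2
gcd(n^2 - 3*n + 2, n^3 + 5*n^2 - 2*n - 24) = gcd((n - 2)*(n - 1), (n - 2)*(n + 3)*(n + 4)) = n - 2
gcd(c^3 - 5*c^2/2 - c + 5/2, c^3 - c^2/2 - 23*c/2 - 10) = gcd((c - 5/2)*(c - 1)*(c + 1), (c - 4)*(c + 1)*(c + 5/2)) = c + 1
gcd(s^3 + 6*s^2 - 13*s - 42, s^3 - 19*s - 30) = s + 2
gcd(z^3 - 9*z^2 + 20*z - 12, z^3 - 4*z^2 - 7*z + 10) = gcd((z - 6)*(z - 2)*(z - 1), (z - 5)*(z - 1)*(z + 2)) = z - 1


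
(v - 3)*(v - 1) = v^2 - 4*v + 3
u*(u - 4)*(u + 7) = u^3 + 3*u^2 - 28*u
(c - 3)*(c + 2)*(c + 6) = c^3 + 5*c^2 - 12*c - 36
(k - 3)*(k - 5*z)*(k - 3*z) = k^3 - 8*k^2*z - 3*k^2 + 15*k*z^2 + 24*k*z - 45*z^2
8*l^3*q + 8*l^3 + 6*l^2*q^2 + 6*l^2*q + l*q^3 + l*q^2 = (2*l + q)*(4*l + q)*(l*q + l)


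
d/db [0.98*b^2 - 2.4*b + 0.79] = 1.96*b - 2.4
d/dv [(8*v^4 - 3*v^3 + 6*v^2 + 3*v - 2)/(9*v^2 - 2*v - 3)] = (144*v^5 - 75*v^4 - 84*v^3 - 12*v^2 - 13)/(81*v^4 - 36*v^3 - 50*v^2 + 12*v + 9)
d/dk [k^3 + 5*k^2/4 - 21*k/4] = 3*k^2 + 5*k/2 - 21/4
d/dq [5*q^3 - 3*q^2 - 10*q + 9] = 15*q^2 - 6*q - 10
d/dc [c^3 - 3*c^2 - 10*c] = 3*c^2 - 6*c - 10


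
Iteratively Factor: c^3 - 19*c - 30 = (c + 3)*(c^2 - 3*c - 10) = (c + 2)*(c + 3)*(c - 5)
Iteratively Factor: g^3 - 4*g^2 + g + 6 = (g - 2)*(g^2 - 2*g - 3) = (g - 3)*(g - 2)*(g + 1)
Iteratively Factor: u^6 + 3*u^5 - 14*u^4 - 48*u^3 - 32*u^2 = (u + 4)*(u^5 - u^4 - 10*u^3 - 8*u^2) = (u - 4)*(u + 4)*(u^4 + 3*u^3 + 2*u^2) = (u - 4)*(u + 2)*(u + 4)*(u^3 + u^2) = u*(u - 4)*(u + 2)*(u + 4)*(u^2 + u) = u*(u - 4)*(u + 1)*(u + 2)*(u + 4)*(u)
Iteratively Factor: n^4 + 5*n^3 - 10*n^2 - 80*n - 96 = (n + 4)*(n^3 + n^2 - 14*n - 24) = (n + 2)*(n + 4)*(n^2 - n - 12) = (n - 4)*(n + 2)*(n + 4)*(n + 3)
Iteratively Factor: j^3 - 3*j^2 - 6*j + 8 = (j + 2)*(j^2 - 5*j + 4) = (j - 1)*(j + 2)*(j - 4)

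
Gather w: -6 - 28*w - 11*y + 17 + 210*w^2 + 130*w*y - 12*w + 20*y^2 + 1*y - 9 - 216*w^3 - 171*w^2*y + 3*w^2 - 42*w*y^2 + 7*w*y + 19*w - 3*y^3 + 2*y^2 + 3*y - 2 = -216*w^3 + w^2*(213 - 171*y) + w*(-42*y^2 + 137*y - 21) - 3*y^3 + 22*y^2 - 7*y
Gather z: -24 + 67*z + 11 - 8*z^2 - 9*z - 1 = -8*z^2 + 58*z - 14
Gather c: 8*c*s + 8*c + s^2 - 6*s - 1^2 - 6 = c*(8*s + 8) + s^2 - 6*s - 7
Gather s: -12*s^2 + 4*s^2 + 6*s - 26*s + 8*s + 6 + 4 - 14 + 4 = -8*s^2 - 12*s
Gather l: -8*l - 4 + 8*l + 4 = 0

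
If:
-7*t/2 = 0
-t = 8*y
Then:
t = 0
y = 0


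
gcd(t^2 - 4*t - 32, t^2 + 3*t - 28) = 1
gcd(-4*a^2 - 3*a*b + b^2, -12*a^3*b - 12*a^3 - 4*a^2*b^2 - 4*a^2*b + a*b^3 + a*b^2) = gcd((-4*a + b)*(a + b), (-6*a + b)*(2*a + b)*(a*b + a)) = 1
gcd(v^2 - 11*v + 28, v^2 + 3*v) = 1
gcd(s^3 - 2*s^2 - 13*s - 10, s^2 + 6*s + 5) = s + 1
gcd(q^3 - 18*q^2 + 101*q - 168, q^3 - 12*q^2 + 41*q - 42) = q^2 - 10*q + 21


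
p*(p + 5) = p^2 + 5*p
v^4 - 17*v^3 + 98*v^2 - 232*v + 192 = (v - 8)*(v - 4)*(v - 3)*(v - 2)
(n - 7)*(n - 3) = n^2 - 10*n + 21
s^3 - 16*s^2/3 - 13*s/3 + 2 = (s - 6)*(s - 1/3)*(s + 1)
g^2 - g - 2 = (g - 2)*(g + 1)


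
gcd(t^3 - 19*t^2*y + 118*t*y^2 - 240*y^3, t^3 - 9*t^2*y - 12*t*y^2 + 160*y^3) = t^2 - 13*t*y + 40*y^2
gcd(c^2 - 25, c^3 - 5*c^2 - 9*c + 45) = c - 5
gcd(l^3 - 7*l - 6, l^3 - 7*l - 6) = l^3 - 7*l - 6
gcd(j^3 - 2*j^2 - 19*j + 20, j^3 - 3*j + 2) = j - 1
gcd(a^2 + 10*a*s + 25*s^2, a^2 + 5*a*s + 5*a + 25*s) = a + 5*s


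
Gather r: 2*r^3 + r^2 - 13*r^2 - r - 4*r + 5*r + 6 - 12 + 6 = 2*r^3 - 12*r^2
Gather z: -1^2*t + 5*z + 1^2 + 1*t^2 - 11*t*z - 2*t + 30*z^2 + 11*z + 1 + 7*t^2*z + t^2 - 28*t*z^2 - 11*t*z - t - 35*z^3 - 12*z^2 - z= 2*t^2 - 4*t - 35*z^3 + z^2*(18 - 28*t) + z*(7*t^2 - 22*t + 15) + 2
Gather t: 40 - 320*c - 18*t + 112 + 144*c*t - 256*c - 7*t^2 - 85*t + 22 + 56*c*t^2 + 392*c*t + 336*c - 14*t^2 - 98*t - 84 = -240*c + t^2*(56*c - 21) + t*(536*c - 201) + 90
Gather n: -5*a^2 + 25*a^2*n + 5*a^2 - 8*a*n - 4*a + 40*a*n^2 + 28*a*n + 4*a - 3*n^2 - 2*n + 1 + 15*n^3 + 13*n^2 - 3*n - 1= 15*n^3 + n^2*(40*a + 10) + n*(25*a^2 + 20*a - 5)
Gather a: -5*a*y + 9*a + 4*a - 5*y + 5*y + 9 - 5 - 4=a*(13 - 5*y)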